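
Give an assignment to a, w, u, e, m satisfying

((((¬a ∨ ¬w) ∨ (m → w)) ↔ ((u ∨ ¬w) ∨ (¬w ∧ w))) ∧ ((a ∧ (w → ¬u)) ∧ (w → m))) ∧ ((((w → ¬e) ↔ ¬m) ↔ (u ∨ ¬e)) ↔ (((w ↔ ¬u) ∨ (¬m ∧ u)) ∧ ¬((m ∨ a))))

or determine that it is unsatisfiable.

a=T; w=F; u=F; e=F; m=T

  (((¬a ∨ ¬w) ∨ (m → w)) ↔ ((u ∨ ¬w) ∨ (¬w ∧ w))) ∧ ((a ∧ (w → ¬u)) ∧ (w → m)) = True
    ((¬a ∨ ¬w) ∨ (m → w)) ↔ ((u ∨ ¬w) ∨ (¬w ∧ w)) = True
      (¬a ∨ ¬w) ∨ (m → w) = True
        ¬a ∨ ¬w = True
          ¬a = False
          ¬w = True
        m → w = False
      (u ∨ ¬w) ∨ (¬w ∧ w) = True
        u ∨ ¬w = True
          ¬w = True
        ¬w ∧ w = False
          ¬w = True
    (a ∧ (w → ¬u)) ∧ (w → m) = True
      a ∧ (w → ¬u) = True
        w → ¬u = True
          ¬u = True
      w → m = True
  (((w → ¬e) ↔ ¬m) ↔ (u ∨ ¬e)) ↔ (((w ↔ ¬u) ∨ (¬m ∧ u)) ∧ ¬((m ∨ a))) = True
    ((w → ¬e) ↔ ¬m) ↔ (u ∨ ¬e) = False
      (w → ¬e) ↔ ¬m = False
        w → ¬e = True
          ¬e = True
        ¬m = False
      u ∨ ¬e = True
        ¬e = True
    ((w ↔ ¬u) ∨ (¬m ∧ u)) ∧ ¬((m ∨ a)) = False
      (w ↔ ¬u) ∨ (¬m ∧ u) = False
        w ↔ ¬u = False
          ¬u = True
        ¬m ∧ u = False
          ¬m = False
      ¬((m ∨ a)) = False
        m ∨ a = True
Both conjuncts True, so the formula holds.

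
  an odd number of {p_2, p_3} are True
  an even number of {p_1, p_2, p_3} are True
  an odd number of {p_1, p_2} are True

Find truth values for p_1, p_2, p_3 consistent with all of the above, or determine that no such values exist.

p_1: True, p_2: False, p_3: True

{p_2, p_3}: 1 true → odd ✓
{p_1, p_2, p_3}: 2 true → even ✓
{p_1, p_2}: 1 true → odd ✓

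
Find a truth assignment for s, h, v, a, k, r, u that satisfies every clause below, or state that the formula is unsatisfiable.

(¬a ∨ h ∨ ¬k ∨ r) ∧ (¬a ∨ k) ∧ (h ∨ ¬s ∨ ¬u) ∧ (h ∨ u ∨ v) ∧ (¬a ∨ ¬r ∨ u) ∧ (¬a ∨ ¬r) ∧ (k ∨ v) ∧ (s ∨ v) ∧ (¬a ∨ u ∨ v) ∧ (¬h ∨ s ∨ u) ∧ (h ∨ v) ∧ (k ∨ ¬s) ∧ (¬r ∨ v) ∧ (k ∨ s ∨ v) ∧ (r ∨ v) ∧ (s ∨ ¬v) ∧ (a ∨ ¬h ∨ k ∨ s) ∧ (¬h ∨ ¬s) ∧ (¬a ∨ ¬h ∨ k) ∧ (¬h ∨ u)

s=T, h=F, v=T, a=F, k=T, r=F, u=F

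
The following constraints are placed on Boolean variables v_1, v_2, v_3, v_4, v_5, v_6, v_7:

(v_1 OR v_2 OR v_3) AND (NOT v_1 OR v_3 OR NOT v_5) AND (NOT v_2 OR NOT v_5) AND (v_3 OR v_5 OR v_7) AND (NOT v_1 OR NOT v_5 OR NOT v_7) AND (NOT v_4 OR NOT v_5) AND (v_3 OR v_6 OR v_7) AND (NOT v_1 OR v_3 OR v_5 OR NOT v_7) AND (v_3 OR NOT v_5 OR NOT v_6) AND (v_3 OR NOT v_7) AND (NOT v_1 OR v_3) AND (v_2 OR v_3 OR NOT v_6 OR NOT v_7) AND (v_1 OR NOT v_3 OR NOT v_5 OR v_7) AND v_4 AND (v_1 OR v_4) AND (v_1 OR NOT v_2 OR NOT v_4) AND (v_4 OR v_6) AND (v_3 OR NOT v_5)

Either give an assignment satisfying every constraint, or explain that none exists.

Unit clause (v_4) forces v_4 = True.
In (NOT v_4 OR NOT v_5) only NOT v_5 is left, so v_5 = False.
Set v_1 = False.
  then (v_1 OR NOT v_2 OR NOT v_4) forces v_2 = False.
  then (v_1 OR v_2 OR v_3) forces v_3 = True.
Set v_6 = False.
Set v_7 = True.
All clauses satisfied.

v_1=F, v_2=F, v_3=T, v_4=T, v_5=F, v_6=F, v_7=T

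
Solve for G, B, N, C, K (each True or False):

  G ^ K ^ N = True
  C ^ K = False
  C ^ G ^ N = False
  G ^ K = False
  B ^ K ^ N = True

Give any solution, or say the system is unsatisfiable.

Adding constraints 1, 2, 3 mod 2: every variable appears an even number of times on the left, so the left side is 0.
But the right sides sum to 1 (mod 2). 0 ≠ 1 — the system is inconsistent.

The formula is unsatisfiable.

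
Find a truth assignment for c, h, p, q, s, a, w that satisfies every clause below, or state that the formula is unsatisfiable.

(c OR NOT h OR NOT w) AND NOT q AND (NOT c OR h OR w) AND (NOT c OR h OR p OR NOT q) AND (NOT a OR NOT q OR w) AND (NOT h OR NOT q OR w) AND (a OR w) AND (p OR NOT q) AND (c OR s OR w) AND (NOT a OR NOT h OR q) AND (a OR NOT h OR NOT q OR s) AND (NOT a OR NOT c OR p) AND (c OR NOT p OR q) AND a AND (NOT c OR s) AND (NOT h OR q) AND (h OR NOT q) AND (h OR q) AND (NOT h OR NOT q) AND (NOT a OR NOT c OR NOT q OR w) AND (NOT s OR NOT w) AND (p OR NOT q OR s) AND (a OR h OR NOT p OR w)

No satisfying assignment exists.

Case h = True:
  (NOT q) forces q = False.
  Clause (NOT h OR q) is falsified — contradiction.
Case h = False:
  (NOT q) forces q = False.
  Clause (h OR q) is falsified — contradiction.
Both cases fail, so the formula is unsatisfiable.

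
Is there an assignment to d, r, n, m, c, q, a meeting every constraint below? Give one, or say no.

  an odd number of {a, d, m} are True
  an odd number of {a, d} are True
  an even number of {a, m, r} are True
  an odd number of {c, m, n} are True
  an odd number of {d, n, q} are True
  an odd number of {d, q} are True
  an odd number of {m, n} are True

No satisfying assignment exists.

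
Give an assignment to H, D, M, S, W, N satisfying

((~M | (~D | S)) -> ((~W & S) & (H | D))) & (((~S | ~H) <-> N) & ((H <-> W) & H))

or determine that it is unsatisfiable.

H: True; D: True; M: True; S: False; W: True; N: True

  (~M | (~D | S)) -> ((~W & S) & (H | D)) = True
    ~M | (~D | S) = False
      ~M = False
      ~D | S = False
        ~D = False
    (~W & S) & (H | D) = False
      ~W & S = False
        ~W = False
      H | D = True
  ((~S | ~H) <-> N) & ((H <-> W) & H) = True
    (~S | ~H) <-> N = True
      ~S | ~H = True
        ~S = True
        ~H = False
    (H <-> W) & H = True
      H <-> W = True
Both conjuncts True, so the formula holds.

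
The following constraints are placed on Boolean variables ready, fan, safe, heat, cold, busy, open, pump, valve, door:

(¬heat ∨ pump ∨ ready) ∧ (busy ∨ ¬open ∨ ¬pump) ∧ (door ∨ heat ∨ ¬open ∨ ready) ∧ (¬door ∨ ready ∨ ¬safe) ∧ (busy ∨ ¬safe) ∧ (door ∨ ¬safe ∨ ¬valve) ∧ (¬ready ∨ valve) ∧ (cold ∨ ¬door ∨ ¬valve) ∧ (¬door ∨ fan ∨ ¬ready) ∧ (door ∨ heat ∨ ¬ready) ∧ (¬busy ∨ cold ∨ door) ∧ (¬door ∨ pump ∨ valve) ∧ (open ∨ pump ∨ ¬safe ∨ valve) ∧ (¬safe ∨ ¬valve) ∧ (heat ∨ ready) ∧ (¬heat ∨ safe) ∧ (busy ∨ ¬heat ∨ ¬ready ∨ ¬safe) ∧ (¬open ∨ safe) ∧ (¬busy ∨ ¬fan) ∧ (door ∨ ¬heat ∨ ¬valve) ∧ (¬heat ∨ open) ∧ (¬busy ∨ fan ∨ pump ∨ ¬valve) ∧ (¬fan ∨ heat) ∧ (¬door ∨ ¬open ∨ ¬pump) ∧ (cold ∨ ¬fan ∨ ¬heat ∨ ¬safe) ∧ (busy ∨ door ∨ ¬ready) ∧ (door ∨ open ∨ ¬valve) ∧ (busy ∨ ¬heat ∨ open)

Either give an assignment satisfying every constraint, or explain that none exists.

ready = False, fan = False, safe = True, heat = True, cold = True, busy = True, open = True, pump = True, valve = False, door = False

Set ready = False.
  then (heat ∨ ready) forces heat = True.
  then (¬heat ∨ safe) forces safe = True.
  then (¬heat ∨ open) forces open = True.
  then (¬heat ∨ pump ∨ ready) forces pump = True.
  then (busy ∨ ¬open ∨ ¬pump) forces busy = True.
  then (¬door ∨ ready ∨ ¬safe) forces door = False.
  then (door ∨ ¬safe ∨ ¬valve) forces valve = False.
  then (¬busy ∨ cold ∨ door) forces cold = True.
  then (¬busy ∨ ¬fan) forces fan = False.
All clauses satisfied.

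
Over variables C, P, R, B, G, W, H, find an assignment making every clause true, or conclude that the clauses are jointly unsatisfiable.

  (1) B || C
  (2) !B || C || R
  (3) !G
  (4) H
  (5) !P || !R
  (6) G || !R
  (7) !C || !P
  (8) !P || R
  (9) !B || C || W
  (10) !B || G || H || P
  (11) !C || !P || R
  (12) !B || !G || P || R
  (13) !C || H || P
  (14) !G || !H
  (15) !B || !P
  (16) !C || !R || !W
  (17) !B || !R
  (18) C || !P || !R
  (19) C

C=T, P=F, R=F, B=T, G=F, W=F, H=T

Unit clause (!G) forces G = False.
Unit clause (H) forces H = True.
In (G || !R) only !R is left, so R = False.
In (!P || R) only !P is left, so P = False.
Unit clause (C) forces C = True.
Set B = True.
Set W = False.
All clauses satisfied.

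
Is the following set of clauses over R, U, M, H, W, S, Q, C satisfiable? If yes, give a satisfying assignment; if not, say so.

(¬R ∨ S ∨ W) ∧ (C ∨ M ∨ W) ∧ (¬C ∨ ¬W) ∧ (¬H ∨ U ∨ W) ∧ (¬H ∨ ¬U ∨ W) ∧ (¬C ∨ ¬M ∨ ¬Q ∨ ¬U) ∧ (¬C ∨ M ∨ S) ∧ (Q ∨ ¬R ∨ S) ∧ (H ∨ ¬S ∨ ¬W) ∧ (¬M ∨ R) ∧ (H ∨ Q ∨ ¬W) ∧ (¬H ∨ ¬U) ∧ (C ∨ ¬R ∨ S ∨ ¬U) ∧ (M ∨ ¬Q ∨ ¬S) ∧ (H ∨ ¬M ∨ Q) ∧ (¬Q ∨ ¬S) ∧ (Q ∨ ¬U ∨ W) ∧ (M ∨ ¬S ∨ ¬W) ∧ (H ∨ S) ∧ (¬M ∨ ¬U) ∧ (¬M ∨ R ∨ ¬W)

R: True, U: False, M: False, H: False, W: False, S: True, Q: False, C: True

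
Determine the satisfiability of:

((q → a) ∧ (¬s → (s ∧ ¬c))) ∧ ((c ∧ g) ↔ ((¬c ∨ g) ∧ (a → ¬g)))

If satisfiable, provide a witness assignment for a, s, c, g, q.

a: True, s: True, c: True, g: False, q: True

  (q → a) ∧ (¬s → (s ∧ ¬c)) = True
    q → a = True
    ¬s → (s ∧ ¬c) = True
      ¬s = False
      s ∧ ¬c = False
        ¬c = False
  (c ∧ g) ↔ ((¬c ∨ g) ∧ (a → ¬g)) = True
    c ∧ g = False
    (¬c ∨ g) ∧ (a → ¬g) = False
      ¬c ∨ g = False
        ¬c = False
      a → ¬g = True
        ¬g = True
Both conjuncts True, so the formula holds.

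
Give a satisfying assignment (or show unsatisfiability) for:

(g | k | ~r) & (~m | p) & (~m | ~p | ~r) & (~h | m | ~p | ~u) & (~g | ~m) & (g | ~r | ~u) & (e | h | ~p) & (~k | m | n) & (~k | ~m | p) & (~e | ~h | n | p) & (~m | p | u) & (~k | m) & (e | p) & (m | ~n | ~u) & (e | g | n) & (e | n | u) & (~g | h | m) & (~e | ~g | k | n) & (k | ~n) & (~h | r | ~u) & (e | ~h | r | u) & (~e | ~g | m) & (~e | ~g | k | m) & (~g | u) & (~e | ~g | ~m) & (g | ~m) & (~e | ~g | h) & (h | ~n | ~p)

Set n = False.
Try k = True:
  (~k | m | n) forces m = True.
  (~m | p) forces p = True.
  (~m | ~p | ~r) forces r = False.
  (~g | ~m) forces g = False.
  clause (g | ~m) is falsified — backtrack.
So k = False.
Set h = False.
Try m = True:
  (~m | p) forces p = True.
  (~m | ~p | ~r) forces r = False.
  (~g | ~m) forces g = False.
  clause (g | ~m) is falsified — backtrack.
So m = False.
  then (~g | h | m) forces g = False.
  then (g | k | ~r) forces r = False.
  then (e | g | n) forces e = True.
Set u = False.
Set p = True.
All clauses satisfied.

n = False, k = False, h = False, m = False, e = True, r = False, u = False, p = True, g = False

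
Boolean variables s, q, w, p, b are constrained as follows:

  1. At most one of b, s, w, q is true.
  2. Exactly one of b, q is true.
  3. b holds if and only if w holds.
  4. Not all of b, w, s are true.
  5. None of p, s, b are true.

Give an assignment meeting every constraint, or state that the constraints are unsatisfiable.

s: False, q: True, w: False, p: False, b: False

  (1) {b, s, w, q}: 1 true — at most one ✓
  (2) {b, q}: 1 true — exactly one ✓
  (3) b=F, w=F — same ✓
  (4) {b, w, s}: 0/3 true — not all ✓
  (5) {p, s, b}: 0 true — none ✓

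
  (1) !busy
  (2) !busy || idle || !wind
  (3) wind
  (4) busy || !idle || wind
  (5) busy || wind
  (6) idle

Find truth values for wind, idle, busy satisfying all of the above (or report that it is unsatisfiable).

wind: True, idle: True, busy: False

Unit clause (!busy) forces busy = False.
Unit clause (wind) forces wind = True.
Unit clause (idle) forces idle = True.
Check each clause:
  (!busy): !busy holds.
  (!busy || idle || !wind): !busy holds.
  (wind): wind holds.
  (busy || !idle || wind): wind holds.
  (busy || wind): wind holds.
  (idle): idle holds.
All clauses satisfied.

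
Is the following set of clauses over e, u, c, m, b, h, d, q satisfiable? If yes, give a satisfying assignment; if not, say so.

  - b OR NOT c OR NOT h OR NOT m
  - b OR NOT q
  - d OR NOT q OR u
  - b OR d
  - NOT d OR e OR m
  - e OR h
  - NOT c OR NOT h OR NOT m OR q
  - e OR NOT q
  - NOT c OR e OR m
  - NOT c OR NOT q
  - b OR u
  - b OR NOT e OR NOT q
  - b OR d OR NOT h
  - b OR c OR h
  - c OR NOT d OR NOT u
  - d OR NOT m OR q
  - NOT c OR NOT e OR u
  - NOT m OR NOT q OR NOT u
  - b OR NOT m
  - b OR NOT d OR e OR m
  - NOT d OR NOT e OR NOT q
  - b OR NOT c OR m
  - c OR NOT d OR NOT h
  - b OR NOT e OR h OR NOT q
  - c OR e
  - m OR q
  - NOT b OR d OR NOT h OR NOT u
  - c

e = True; u = True; c = True; m = True; b = True; h = False; d = True; q = False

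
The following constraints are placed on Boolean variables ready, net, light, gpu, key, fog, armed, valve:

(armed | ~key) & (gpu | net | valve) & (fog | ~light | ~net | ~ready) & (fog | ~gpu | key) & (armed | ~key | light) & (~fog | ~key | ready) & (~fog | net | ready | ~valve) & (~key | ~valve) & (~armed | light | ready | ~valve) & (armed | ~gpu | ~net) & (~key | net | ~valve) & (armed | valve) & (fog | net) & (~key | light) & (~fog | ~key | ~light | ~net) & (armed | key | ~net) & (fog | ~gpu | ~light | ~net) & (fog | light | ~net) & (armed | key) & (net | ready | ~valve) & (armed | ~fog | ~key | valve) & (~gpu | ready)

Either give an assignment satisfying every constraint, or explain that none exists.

ready: True, net: True, light: True, gpu: False, key: False, fog: True, armed: True, valve: False

Set ready = True.
Set net = True.
Set light = True.
  then (fog | ~light | ~net | ~ready) forces fog = True.
  then (~fog | ~key | ~light | ~net) forces key = False.
  then (armed | key | ~net) forces armed = True.
Set gpu = False.
Set valve = False.
All clauses satisfied.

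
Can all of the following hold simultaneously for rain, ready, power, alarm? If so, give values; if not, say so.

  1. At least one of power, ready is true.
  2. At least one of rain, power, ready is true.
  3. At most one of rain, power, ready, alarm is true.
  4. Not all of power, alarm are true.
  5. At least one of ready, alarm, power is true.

rain: False, ready: False, power: True, alarm: False

  (1) {power, ready}: 1 true — at least one ✓
  (2) {rain, power, ready}: 1 true — at least one ✓
  (3) {rain, power, ready, alarm}: 1 true — at most one ✓
  (4) {power, alarm}: 1/2 true — not all ✓
  (5) {ready, alarm, power}: 1 true — at least one ✓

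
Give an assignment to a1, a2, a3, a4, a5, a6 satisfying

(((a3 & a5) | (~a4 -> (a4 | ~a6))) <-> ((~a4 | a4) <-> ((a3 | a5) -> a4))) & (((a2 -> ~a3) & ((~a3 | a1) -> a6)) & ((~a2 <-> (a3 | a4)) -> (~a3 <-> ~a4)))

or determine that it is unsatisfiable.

a1: False; a2: False; a3: False; a4: False; a5: True; a6: True

  ((a3 & a5) | (~a4 -> (a4 | ~a6))) <-> ((~a4 | a4) <-> ((a3 | a5) -> a4)) = True
    (a3 & a5) | (~a4 -> (a4 | ~a6)) = False
      a3 & a5 = False
      ~a4 -> (a4 | ~a6) = False
        ~a4 = True
        a4 | ~a6 = False
          ~a6 = False
    (~a4 | a4) <-> ((a3 | a5) -> a4) = False
      ~a4 | a4 = True
        ~a4 = True
      (a3 | a5) -> a4 = False
        a3 | a5 = True
  ((a2 -> ~a3) & ((~a3 | a1) -> a6)) & ((~a2 <-> (a3 | a4)) -> (~a3 <-> ~a4)) = True
    (a2 -> ~a3) & ((~a3 | a1) -> a6) = True
      a2 -> ~a3 = True
        ~a3 = True
      (~a3 | a1) -> a6 = True
        ~a3 | a1 = True
          ~a3 = True
    (~a2 <-> (a3 | a4)) -> (~a3 <-> ~a4) = True
      ~a2 <-> (a3 | a4) = False
        ~a2 = True
        a3 | a4 = False
      ~a3 <-> ~a4 = True
        ~a3 = True
        ~a4 = True
Both conjuncts True, so the formula holds.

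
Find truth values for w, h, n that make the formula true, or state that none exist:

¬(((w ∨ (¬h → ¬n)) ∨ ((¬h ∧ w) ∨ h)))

w = False, h = False, n = True

  ¬(((w ∨ (¬h → ¬n)) ∨ ((¬h ∧ w) ∨ h))) = True
    (w ∨ (¬h → ¬n)) ∨ ((¬h ∧ w) ∨ h) = False
      w ∨ (¬h → ¬n) = False
        ¬h → ¬n = False
          ¬h = True
          ¬n = False
      (¬h ∧ w) ∨ h = False
        ¬h ∧ w = False
          ¬h = True
The formula evaluates to True.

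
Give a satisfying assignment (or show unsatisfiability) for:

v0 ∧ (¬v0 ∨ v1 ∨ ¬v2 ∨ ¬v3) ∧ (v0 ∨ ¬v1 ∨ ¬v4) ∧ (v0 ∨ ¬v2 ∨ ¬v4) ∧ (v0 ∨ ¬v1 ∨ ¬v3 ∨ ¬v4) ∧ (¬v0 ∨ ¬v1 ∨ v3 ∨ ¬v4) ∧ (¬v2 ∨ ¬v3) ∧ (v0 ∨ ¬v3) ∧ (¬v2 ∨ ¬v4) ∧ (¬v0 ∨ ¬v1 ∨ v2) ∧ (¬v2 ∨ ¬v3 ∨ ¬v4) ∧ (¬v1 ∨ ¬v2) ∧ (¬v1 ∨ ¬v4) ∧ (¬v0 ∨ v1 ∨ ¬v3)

v0=T, v1=F, v2=F, v3=F, v4=F

Unit clause (v0) forces v0 = True.
Try v1 = True:
  (¬v0 ∨ ¬v1 ∨ v2) forces v2 = True.
  clause (¬v1 ∨ ¬v2) is falsified — backtrack.
So v1 = False.
  then (¬v0 ∨ v1 ∨ ¬v3) forces v3 = False.
Set v2 = False.
Set v4 = False.
All clauses satisfied.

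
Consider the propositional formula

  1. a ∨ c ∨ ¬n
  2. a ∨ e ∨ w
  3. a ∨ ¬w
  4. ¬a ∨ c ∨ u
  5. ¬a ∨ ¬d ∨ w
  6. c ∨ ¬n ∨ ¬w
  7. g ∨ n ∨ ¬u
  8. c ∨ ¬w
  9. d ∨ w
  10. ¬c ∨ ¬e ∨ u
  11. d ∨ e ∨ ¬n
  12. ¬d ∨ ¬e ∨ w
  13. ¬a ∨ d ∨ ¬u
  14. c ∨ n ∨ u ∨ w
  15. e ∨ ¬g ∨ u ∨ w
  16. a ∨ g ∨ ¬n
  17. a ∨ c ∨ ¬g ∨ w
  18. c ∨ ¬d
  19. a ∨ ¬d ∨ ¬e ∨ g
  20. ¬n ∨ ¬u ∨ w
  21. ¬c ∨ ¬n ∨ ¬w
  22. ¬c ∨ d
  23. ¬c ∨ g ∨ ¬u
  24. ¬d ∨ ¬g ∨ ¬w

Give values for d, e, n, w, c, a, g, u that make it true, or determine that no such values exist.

d=T, e=F, n=F, w=T, c=T, a=T, g=F, u=F

Try d = False:
  (d ∨ w) forces w = True.
  (a ∨ ¬w) forces a = True.
  (c ∨ ¬w) forces c = True.
  clause (¬c ∨ d) is falsified — backtrack.
So d = True.
  then (c ∨ ¬d) forces c = True.
Set e = False.
Set n = False.
Set w = True.
  then (a ∨ ¬w) forces a = True.
  then (¬d ∨ ¬g ∨ ¬w) forces g = False.
  then (g ∨ n ∨ ¬u) forces u = False.
All clauses satisfied.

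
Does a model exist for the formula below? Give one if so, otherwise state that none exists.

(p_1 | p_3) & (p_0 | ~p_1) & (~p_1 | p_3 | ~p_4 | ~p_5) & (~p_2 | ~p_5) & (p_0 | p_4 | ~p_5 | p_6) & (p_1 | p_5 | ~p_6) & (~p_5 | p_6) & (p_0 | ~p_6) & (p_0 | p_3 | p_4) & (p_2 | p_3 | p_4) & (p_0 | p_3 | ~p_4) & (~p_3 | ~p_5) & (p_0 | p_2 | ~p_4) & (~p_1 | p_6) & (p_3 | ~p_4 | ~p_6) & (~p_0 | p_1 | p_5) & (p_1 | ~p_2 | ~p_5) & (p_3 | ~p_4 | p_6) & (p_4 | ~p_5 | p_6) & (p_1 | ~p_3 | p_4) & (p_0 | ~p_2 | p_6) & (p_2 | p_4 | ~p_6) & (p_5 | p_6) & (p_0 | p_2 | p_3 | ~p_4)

Try p_0 = False:
  (p_0 | ~p_1) forces p_1 = False.
  (p_1 | p_3) forces p_3 = True.
  (p_0 | ~p_6) forces p_6 = False.
  (~p_5 | p_6) forces p_5 = False.
  clause (p_5 | p_6) is falsified — backtrack.
So p_0 = True.
Try p_1 = False:
  (p_1 | p_3) forces p_3 = True.
  (~p_3 | ~p_5) forces p_5 = False.
  clause (~p_0 | p_1 | p_5) is falsified — backtrack.
So p_1 = True.
  then (~p_1 | p_6) forces p_6 = True.
Set p_2 = True.
  then (~p_2 | ~p_5) forces p_5 = False.
Set p_3 = False.
  then (p_3 | ~p_4 | ~p_6) forces p_4 = False.
All clauses satisfied.

p_0=T, p_1=T, p_2=T, p_3=F, p_4=F, p_5=F, p_6=T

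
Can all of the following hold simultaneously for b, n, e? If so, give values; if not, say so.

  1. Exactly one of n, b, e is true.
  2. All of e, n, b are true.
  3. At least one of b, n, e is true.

Unsatisfiable

Case b = True:
  (1) with b=T forces n = False.
  Constraint (2) is violated (n=F) — contradiction.
Case b = False:
  Constraint (2) is violated (b=F) — contradiction.
Both cases fail — unsatisfiable.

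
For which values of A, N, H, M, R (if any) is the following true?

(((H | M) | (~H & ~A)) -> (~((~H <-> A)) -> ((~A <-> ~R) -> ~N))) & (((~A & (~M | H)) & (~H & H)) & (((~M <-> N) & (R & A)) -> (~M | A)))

Case H = True: the conjunct ~H is False.
Case H = False: the conjunct H is False.
Both cases fail — unsatisfiable.

UNSATISFIABLE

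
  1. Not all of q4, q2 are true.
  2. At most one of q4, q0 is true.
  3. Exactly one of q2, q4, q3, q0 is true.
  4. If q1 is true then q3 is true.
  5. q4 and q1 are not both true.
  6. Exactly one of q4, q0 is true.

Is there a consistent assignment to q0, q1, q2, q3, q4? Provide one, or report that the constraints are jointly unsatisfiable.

q0 = True, q1 = False, q2 = False, q3 = False, q4 = False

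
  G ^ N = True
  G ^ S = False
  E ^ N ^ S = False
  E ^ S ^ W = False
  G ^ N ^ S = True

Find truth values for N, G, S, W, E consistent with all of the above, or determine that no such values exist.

N: True, G: False, S: False, W: True, E: True

G ^ N = F ^ T = True ✓
G ^ S = F ^ F = False ✓
E ^ N ^ S = T ^ T ^ F = False ✓
E ^ S ^ W = T ^ F ^ T = False ✓
G ^ N ^ S = F ^ T ^ F = True ✓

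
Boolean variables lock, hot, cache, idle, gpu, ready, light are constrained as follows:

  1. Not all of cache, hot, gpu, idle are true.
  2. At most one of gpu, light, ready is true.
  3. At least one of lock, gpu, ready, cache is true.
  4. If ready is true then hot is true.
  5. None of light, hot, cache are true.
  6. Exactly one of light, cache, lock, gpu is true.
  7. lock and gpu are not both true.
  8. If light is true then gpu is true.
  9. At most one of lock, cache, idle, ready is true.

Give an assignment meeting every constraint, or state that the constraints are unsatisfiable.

lock: False, hot: False, cache: False, idle: False, gpu: True, ready: False, light: False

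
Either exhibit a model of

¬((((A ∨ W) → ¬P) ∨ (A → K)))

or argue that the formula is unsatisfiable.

W = True, P = True, A = True, K = False

  ¬((((A ∨ W) → ¬P) ∨ (A → K))) = True
    ((A ∨ W) → ¬P) ∨ (A → K) = False
      (A ∨ W) → ¬P = False
        A ∨ W = True
        ¬P = False
      A → K = False
The formula evaluates to True.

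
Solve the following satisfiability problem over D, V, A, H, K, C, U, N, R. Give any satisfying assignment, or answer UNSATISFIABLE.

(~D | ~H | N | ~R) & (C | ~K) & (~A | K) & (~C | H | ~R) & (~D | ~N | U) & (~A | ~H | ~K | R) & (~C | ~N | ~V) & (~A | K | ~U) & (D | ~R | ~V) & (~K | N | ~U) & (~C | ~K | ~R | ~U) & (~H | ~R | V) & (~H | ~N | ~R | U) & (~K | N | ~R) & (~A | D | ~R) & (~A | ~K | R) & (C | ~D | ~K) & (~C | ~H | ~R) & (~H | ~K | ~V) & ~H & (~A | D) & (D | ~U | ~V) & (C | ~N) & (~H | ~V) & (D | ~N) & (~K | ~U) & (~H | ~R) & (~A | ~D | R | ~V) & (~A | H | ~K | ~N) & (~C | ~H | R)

Unit clause (~H) forces H = False.
Set D = True.
Set V = True.
Set A = False.
Set K = False.
Set C = False.
  then (C | ~N) forces N = False.
Set U = True.
Set R = False.
All clauses satisfied.

D=T, V=T, A=F, H=F, K=F, C=F, U=T, N=F, R=F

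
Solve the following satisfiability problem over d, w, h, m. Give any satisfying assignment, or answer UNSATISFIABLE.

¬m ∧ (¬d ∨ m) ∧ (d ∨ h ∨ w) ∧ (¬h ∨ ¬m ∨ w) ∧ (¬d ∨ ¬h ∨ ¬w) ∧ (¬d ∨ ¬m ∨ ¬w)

d: False, w: True, h: True, m: False

Unit clause (¬m) forces m = False.
In (¬d ∨ m) only ¬d is left, so d = False.
Set w = True.
Set h = True.
Check each clause:
  (¬m): ¬m holds.
  (¬d ∨ m): ¬d holds.
  (d ∨ h ∨ w): h holds.
  (¬h ∨ ¬m ∨ w): ¬m holds.
  (¬d ∨ ¬h ∨ ¬w): ¬d holds.
  (¬d ∨ ¬m ∨ ¬w): ¬d holds.
All clauses satisfied.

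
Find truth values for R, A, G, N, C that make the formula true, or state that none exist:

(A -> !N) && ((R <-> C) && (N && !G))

R: True, A: False, G: False, N: True, C: True

  A -> !N = True
    !N = False
  (R <-> C) && (N && !G) = True
    R <-> C = True
    N && !G = True
      !G = True
Both conjuncts True, so the formula holds.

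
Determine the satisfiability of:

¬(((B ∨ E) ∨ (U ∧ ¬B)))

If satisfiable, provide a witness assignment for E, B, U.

E = False, B = False, U = False

  ¬(((B ∨ E) ∨ (U ∧ ¬B))) = True
    (B ∨ E) ∨ (U ∧ ¬B) = False
      B ∨ E = False
      U ∧ ¬B = False
        ¬B = True
The formula evaluates to True.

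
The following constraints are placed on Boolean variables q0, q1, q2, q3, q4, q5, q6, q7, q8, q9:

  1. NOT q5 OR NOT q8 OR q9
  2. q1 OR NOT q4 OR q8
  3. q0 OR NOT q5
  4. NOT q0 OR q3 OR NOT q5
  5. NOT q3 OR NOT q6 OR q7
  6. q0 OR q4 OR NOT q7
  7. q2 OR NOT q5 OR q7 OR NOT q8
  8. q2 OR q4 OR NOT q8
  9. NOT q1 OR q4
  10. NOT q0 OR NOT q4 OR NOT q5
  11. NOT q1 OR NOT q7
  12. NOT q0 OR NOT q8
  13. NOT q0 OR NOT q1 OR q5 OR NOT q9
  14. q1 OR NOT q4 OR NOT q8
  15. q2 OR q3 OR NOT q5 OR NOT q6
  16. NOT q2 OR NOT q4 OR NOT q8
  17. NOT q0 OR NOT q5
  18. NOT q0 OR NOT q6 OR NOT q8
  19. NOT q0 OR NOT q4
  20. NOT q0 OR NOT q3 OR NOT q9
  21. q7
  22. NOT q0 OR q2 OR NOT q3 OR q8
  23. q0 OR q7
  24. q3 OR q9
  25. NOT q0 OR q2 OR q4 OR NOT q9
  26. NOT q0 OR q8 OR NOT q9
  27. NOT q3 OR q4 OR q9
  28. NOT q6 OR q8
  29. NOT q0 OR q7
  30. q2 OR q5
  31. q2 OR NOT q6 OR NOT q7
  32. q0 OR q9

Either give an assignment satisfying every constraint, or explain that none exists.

Case q0 = True:
  (NOT q0 OR NOT q8) forces q8 = False.
  (NOT q0 OR NOT q5) forces q5 = False.
  (NOT q0 OR NOT q4) forces q4 = False.
  (NOT q1 OR q4) forces q1 = False.
  (q7) forces q7 = True.
  (NOT q0 OR q8 OR NOT q9) forces q9 = False.
  (q3 OR q9) forces q3 = True.
  Clause (NOT q3 OR q4 OR q9) is falsified — contradiction.
Case q0 = False:
  (q0 OR NOT q5) forces q5 = False.
  (q7) forces q7 = True.
  (q0 OR q4 OR NOT q7) forces q4 = True.
  (NOT q1 OR NOT q7) forces q1 = False.
  (q1 OR NOT q4 OR q8) forces q8 = True.
  Clause (q1 OR NOT q4 OR NOT q8) is falsified — contradiction.
Both cases fail, so the formula is unsatisfiable.

The formula is unsatisfiable.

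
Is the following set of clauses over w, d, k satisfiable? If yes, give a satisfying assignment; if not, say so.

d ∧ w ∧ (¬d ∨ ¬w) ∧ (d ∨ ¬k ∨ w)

Case w = True:
  (d) forces d = True.
  Clause (¬d ∨ ¬w) is falsified — contradiction.
Case w = False:
  Clause (w) is falsified — contradiction.
Both cases fail, so the formula is unsatisfiable.

Unsatisfiable — no assignment works.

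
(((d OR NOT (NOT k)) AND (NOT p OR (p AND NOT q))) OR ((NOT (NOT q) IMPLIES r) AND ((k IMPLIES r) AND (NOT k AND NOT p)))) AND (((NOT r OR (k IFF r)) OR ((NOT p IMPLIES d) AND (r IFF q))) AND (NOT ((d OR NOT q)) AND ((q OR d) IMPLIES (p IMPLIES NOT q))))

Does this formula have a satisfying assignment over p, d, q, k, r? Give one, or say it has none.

p = False, d = False, q = True, k = True, r = False

  ((d OR NOT (NOT k)) AND (NOT p OR (p AND NOT q))) OR ((NOT (NOT q) IMPLIES r) AND ((k IMPLIES r) AND (NOT k AND NOT p))) = True
    (d OR NOT (NOT k)) AND (NOT p OR (p AND NOT q)) = True
      d OR NOT (NOT k) = True
        NOT (NOT k) = True
          NOT k = False
      NOT p OR (p AND NOT q) = True
        NOT p = True
        p AND NOT q = False
          NOT q = False
    (NOT (NOT q) IMPLIES r) AND ((k IMPLIES r) AND (NOT k AND NOT p)) = False
      NOT (NOT q) IMPLIES r = False
        NOT (NOT q) = True
          NOT q = False
      (k IMPLIES r) AND (NOT k AND NOT p) = False
        k IMPLIES r = False
        NOT k AND NOT p = False
          NOT k = False
          NOT p = True
  ((NOT r OR (k IFF r)) OR ((NOT p IMPLIES d) AND (r IFF q))) AND (NOT ((d OR NOT q)) AND ((q OR d) IMPLIES (p IMPLIES NOT q))) = True
    (NOT r OR (k IFF r)) OR ((NOT p IMPLIES d) AND (r IFF q)) = True
      NOT r OR (k IFF r) = True
        NOT r = True
        k IFF r = False
      (NOT p IMPLIES d) AND (r IFF q) = False
        NOT p IMPLIES d = False
          NOT p = True
        r IFF q = False
    NOT ((d OR NOT q)) AND ((q OR d) IMPLIES (p IMPLIES NOT q)) = True
      NOT ((d OR NOT q)) = True
        d OR NOT q = False
          NOT q = False
      (q OR d) IMPLIES (p IMPLIES NOT q) = True
        q OR d = True
        p IMPLIES NOT q = True
          NOT q = False
Both conjuncts True, so the formula holds.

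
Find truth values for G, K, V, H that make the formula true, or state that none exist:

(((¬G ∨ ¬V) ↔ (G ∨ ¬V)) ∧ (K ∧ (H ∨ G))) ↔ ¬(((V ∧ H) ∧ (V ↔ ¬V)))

G = False, K = True, V = False, H = True

  (((¬G ∨ ¬V) ↔ (G ∨ ¬V)) ∧ (K ∧ (H ∨ G))) ↔ ¬(((V ∧ H) ∧ (V ↔ ¬V))) = True
    ((¬G ∨ ¬V) ↔ (G ∨ ¬V)) ∧ (K ∧ (H ∨ G)) = True
      (¬G ∨ ¬V) ↔ (G ∨ ¬V) = True
        ¬G ∨ ¬V = True
          ¬G = True
          ¬V = True
        G ∨ ¬V = True
          ¬V = True
      K ∧ (H ∨ G) = True
        H ∨ G = True
    ¬(((V ∧ H) ∧ (V ↔ ¬V))) = True
      (V ∧ H) ∧ (V ↔ ¬V) = False
        V ∧ H = False
        V ↔ ¬V = False
          ¬V = True
The formula evaluates to True.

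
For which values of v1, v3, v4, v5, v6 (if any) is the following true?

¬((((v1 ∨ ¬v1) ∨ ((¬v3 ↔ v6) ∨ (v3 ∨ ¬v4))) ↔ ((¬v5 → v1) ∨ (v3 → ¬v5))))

Case v1 = True: the formula becomes ¬((True ↔ True)) = False.
Case v1 = False: the formula simplifies to ¬((v5 ∨ (v3 → ¬v5))).
  v5 = True: this becomes ¬((True ∨ ¬v3)) = False.
  v5 = False: this becomes ¬((False ∨ True)) = False.
Both cases fail — unsatisfiable.

UNSATISFIABLE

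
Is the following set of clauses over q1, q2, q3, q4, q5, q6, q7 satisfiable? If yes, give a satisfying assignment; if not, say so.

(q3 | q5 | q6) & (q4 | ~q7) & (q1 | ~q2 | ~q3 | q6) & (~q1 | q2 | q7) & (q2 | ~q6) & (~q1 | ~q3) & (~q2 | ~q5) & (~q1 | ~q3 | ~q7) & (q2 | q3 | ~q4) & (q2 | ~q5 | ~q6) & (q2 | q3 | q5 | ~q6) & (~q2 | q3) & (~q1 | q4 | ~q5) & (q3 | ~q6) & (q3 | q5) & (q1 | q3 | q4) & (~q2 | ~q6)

q1 = False, q2 = False, q3 = True, q4 = True, q5 = True, q6 = False, q7 = True

Try q1 = True:
  (~q1 | ~q3) forces q3 = False.
  (~q2 | q3) forces q2 = False.
  (~q1 | q2 | q7) forces q7 = True.
  (q4 | ~q7) forces q4 = True.
  clause (q2 | q3 | ~q4) is falsified — backtrack.
So q1 = False.
Try q2 = True:
  (~q2 | ~q5) forces q5 = False.
  (~q2 | q3) forces q3 = True.
  (q1 | ~q2 | ~q3 | q6) forces q6 = True.
  clause (~q2 | ~q6) is falsified — backtrack.
So q2 = False.
  then (q2 | ~q6) forces q6 = False.
Try q3 = False:
  (q3 | q5 | q6) forces q5 = True.
  (q2 | q3 | ~q4) forces q4 = False.
  clause (q1 | q3 | q4) is falsified — backtrack.
So q3 = True.
Set q4 = True.
Set q5 = True.
Set q7 = True.
All clauses satisfied.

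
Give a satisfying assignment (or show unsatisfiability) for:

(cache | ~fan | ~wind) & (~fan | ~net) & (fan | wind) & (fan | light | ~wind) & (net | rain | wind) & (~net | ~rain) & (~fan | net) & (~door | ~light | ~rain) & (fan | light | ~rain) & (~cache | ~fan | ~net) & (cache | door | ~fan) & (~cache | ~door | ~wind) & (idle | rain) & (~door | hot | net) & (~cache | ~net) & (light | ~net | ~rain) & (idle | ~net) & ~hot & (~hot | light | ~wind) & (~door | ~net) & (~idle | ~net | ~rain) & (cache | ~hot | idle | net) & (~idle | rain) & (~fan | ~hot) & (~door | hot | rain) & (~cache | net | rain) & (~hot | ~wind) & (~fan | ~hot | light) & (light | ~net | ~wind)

fan: False; cache: True; light: True; hot: False; idle: True; net: False; wind: True; door: False; rain: True

Unit clause (~hot) forces hot = False.
Set fan = False.
  then (fan | wind) forces wind = True.
  then (fan | light | ~wind) forces light = True.
Set cache = True.
  then (~cache | ~door | ~wind) forces door = False.
  then (~cache | ~net) forces net = False.
  then (~cache | net | rain) forces rain = True.
Set idle = True.
All clauses satisfied.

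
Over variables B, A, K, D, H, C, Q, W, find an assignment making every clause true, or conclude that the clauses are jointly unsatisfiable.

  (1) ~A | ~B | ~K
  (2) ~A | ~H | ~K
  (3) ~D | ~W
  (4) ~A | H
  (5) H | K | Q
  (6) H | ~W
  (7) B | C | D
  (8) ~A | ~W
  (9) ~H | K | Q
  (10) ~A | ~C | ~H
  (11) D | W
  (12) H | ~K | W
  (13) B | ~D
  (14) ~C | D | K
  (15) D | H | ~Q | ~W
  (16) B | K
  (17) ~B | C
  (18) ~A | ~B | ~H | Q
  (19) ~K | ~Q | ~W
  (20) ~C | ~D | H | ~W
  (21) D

B = True, A = False, K = False, D = True, H = True, C = True, Q = True, W = False

Unit clause (D) forces D = True.
In (~D | ~W) only ~W is left, so W = False.
In (B | ~D) only B is left, so B = True.
In (~B | C) only C is left, so C = True.
Try A = True:
  (~A | ~B | ~K) forces K = False.
  (~A | H) forces H = True.
  clause (~A | ~C | ~H) is falsified — backtrack.
So A = False.
Set K = False.
Set H = True.
  then (~H | K | Q) forces Q = True.
All clauses satisfied.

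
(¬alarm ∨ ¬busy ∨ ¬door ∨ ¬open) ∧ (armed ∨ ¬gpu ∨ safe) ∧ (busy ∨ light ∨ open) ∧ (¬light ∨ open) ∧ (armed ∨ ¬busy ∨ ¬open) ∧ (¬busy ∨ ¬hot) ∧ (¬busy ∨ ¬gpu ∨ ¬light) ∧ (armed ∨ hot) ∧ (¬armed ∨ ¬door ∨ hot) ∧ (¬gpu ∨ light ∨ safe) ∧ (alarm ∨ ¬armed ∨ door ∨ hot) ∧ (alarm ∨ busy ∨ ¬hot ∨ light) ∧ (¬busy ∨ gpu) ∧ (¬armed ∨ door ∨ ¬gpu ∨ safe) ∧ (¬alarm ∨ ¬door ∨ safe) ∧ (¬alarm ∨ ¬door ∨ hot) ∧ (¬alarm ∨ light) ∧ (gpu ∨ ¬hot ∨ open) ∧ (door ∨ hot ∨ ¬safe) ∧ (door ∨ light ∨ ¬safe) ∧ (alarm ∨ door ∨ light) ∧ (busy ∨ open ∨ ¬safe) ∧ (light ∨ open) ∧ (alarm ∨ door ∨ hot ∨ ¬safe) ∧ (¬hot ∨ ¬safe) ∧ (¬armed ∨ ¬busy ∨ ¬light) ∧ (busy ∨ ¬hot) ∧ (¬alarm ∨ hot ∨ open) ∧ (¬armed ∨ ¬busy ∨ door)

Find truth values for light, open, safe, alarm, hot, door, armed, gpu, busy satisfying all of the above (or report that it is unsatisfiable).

Set light = True.
  then (¬light ∨ open) forces open = True.
Try safe = True:
  (¬hot ∨ ¬safe) forces hot = False.
  (armed ∨ hot) forces armed = True.
  (¬armed ∨ ¬door ∨ hot) forces door = False.
  clause (door ∨ hot ∨ ¬safe) is falsified — backtrack.
So safe = False.
Set alarm = True.
  then (¬alarm ∨ ¬door ∨ safe) forces door = False.
Set hot = False.
  then (armed ∨ hot) forces armed = True.
  then (¬armed ∨ door ∨ ¬gpu ∨ safe) forces gpu = False.
  then (¬armed ∨ ¬busy ∨ ¬light) forces busy = False.
All clauses satisfied.

light = True; open = True; safe = False; alarm = True; hot = False; door = False; armed = True; gpu = False; busy = False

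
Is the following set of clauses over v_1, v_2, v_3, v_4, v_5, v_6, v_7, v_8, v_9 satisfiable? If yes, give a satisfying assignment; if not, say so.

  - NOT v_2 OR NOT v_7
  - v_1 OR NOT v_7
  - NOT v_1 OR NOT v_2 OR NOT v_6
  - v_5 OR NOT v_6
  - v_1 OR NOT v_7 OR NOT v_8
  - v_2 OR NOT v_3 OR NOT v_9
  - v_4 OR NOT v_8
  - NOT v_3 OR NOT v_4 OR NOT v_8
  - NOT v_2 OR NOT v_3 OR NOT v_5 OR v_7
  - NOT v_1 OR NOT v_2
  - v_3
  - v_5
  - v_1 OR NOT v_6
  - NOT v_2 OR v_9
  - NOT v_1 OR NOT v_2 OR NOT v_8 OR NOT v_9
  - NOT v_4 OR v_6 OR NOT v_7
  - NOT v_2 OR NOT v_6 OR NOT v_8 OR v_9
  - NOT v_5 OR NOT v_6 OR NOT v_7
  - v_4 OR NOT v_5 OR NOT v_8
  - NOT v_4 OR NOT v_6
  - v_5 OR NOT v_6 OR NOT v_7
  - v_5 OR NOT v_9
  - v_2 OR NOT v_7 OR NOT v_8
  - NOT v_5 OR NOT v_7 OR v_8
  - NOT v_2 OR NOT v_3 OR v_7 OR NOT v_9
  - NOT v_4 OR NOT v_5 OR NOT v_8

v_1 = True, v_2 = False, v_3 = True, v_4 = True, v_5 = True, v_6 = False, v_7 = False, v_8 = False, v_9 = False

Unit clause (v_3) forces v_3 = True.
Unit clause (v_5) forces v_5 = True.
Set v_1 = True.
  then (NOT v_1 OR NOT v_2) forces v_2 = False.
  then (v_2 OR NOT v_3 OR NOT v_9) forces v_9 = False.
Set v_4 = True.
  then (NOT v_3 OR NOT v_4 OR NOT v_8) forces v_8 = False.
  then (NOT v_4 OR NOT v_6) forces v_6 = False.
  then (NOT v_5 OR NOT v_7 OR v_8) forces v_7 = False.
All clauses satisfied.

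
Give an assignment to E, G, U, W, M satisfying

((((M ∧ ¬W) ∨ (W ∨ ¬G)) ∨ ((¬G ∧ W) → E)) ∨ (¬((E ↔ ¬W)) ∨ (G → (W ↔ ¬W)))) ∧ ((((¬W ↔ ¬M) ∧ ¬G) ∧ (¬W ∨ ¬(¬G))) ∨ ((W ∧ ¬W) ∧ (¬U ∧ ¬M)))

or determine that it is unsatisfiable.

E: False, G: False, U: False, W: False, M: False

  (((M ∧ ¬W) ∨ (W ∨ ¬G)) ∨ ((¬G ∧ W) → E)) ∨ (¬((E ↔ ¬W)) ∨ (G → (W ↔ ¬W))) = True
    ((M ∧ ¬W) ∨ (W ∨ ¬G)) ∨ ((¬G ∧ W) → E) = True
      (M ∧ ¬W) ∨ (W ∨ ¬G) = True
        M ∧ ¬W = False
          ¬W = True
        W ∨ ¬G = True
          ¬G = True
      (¬G ∧ W) → E = True
        ¬G ∧ W = False
          ¬G = True
    ¬((E ↔ ¬W)) ∨ (G → (W ↔ ¬W)) = True
      ¬((E ↔ ¬W)) = True
        E ↔ ¬W = False
          ¬W = True
      G → (W ↔ ¬W) = True
        W ↔ ¬W = False
          ¬W = True
  (((¬W ↔ ¬M) ∧ ¬G) ∧ (¬W ∨ ¬(¬G))) ∨ ((W ∧ ¬W) ∧ (¬U ∧ ¬M)) = True
    ((¬W ↔ ¬M) ∧ ¬G) ∧ (¬W ∨ ¬(¬G)) = True
      (¬W ↔ ¬M) ∧ ¬G = True
        ¬W ↔ ¬M = True
          ¬W = True
          ¬M = True
        ¬G = True
      ¬W ∨ ¬(¬G) = True
        ¬W = True
        ¬(¬G) = False
          ¬G = True
    (W ∧ ¬W) ∧ (¬U ∧ ¬M) = False
      W ∧ ¬W = False
        ¬W = True
      ¬U ∧ ¬M = True
        ¬U = True
        ¬M = True
Both conjuncts True, so the formula holds.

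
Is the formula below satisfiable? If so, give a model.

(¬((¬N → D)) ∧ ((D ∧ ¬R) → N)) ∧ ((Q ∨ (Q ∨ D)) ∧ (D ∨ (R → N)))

R=F, N=F, D=F, Q=T

  ¬((¬N → D)) ∧ ((D ∧ ¬R) → N) = True
    ¬((¬N → D)) = True
      ¬N → D = False
        ¬N = True
    (D ∧ ¬R) → N = True
      D ∧ ¬R = False
        ¬R = True
  (Q ∨ (Q ∨ D)) ∧ (D ∨ (R → N)) = True
    Q ∨ (Q ∨ D) = True
      Q ∨ D = True
    D ∨ (R → N) = True
      R → N = True
Both conjuncts True, so the formula holds.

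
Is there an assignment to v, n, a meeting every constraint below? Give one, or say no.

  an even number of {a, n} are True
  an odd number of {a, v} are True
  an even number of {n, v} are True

Unsatisfiable — no assignment works.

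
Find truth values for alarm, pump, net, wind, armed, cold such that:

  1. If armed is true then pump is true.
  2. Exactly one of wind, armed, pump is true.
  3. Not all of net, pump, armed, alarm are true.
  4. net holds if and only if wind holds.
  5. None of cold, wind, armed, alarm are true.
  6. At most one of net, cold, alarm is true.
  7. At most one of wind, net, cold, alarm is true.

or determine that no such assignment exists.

alarm: False, pump: True, net: False, wind: False, armed: False, cold: False

  (1) armed=F ⇒ pump: vacuous ✓
  (2) {wind, armed, pump}: 1 true — exactly one ✓
  (3) {net, pump, armed, alarm}: 1/4 true — not all ✓
  (4) net=F, wind=F — same ✓
  (5) {cold, wind, armed, alarm}: 0 true — none ✓
  (6) {net, cold, alarm}: 0 true — at most one ✓
  (7) {wind, net, cold, alarm}: 0 true — at most one ✓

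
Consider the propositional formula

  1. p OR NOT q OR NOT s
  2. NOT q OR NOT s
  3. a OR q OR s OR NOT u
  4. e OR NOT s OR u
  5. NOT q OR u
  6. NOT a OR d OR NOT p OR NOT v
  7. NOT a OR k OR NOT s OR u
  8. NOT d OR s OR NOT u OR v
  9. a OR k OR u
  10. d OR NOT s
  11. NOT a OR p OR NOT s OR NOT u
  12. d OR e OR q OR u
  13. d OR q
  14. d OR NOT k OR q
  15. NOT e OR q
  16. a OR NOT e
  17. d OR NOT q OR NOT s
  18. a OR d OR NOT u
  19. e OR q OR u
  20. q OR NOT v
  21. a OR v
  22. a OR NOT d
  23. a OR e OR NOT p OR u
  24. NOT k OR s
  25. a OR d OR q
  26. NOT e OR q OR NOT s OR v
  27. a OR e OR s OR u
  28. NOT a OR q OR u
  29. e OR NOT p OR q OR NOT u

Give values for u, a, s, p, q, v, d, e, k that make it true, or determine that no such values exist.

u: True, a: True, s: False, p: False, q: True, v: False, d: False, e: True, k: False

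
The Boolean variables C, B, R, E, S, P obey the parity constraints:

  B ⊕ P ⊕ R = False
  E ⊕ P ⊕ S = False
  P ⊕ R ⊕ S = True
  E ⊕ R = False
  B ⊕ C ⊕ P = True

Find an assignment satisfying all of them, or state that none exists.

UNSATISFIABLE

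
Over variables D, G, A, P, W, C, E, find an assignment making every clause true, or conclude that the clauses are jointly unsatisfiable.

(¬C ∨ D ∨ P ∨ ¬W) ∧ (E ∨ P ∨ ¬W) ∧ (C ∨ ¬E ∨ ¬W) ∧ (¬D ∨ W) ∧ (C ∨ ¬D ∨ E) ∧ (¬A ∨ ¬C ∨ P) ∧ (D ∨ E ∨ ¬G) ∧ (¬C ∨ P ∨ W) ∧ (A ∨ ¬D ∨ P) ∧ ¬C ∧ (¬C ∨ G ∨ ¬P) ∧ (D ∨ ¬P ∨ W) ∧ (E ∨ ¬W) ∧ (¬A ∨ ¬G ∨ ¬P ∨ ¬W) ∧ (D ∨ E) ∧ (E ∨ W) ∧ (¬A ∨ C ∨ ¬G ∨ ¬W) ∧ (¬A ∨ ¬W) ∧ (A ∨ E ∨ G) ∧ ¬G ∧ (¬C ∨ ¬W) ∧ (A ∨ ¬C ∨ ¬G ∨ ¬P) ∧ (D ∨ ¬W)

D = False, G = False, A = False, P = False, W = False, C = False, E = True

Unit clause (¬C) forces C = False.
Unit clause (¬G) forces G = False.
Try D = True:
  (¬D ∨ W) forces W = True.
  (C ∨ ¬E ∨ ¬W) forces E = False.
  clause (C ∨ ¬D ∨ E) is falsified — backtrack.
So D = False.
  then (D ∨ E) forces E = True.
  then (D ∨ ¬W) forces W = False.
  then (D ∨ ¬P ∨ W) forces P = False.
Set A = False.
All clauses satisfied.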